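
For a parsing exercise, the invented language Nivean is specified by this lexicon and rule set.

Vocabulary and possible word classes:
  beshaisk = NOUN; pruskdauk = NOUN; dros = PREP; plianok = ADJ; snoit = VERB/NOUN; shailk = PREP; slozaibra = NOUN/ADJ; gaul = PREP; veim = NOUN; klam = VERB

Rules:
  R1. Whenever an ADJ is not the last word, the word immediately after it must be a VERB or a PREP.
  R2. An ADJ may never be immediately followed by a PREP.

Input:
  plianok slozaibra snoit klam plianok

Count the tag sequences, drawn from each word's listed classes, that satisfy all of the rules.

0

Candidates per position — 1:plianok {ADJ}; 2:slozaibra {NOUN,ADJ}; 3:snoit {VERB,NOUN}; 4:klam {VERB}; 5:plianok {ADJ}.
There are 4 candidate sequences in total.
Rule 1 cannot be satisfied by any choice of tags from the lexicon.
So there is no consistent tagging.
Count = 0.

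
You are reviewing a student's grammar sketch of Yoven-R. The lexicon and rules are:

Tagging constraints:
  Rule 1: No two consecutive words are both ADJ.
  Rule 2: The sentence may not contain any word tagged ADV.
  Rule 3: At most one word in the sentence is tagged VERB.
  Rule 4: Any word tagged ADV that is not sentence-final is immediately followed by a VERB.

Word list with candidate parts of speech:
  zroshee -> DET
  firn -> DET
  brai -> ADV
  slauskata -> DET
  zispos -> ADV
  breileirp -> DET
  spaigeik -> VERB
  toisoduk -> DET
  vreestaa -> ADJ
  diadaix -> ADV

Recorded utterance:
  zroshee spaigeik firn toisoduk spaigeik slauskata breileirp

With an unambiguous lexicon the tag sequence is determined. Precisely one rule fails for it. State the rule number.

Fixed tagging: DET VERB DET DET VERB DET DET.
Applying the rules: R1 ok, R2 ok, R3 fails, R4 ok.
Only rule 3 fails.

3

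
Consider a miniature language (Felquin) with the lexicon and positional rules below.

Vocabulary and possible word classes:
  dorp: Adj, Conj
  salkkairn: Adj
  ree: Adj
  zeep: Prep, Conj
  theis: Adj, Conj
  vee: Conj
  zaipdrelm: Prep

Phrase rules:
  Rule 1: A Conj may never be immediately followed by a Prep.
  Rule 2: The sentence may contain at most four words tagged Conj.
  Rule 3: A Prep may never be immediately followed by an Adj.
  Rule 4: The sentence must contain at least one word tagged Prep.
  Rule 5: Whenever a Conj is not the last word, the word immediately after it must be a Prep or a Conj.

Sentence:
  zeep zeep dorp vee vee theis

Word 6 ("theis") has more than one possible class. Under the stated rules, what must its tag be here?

Conj

Candidates per position — 1:zeep {Prep,Conj}; 2:zeep {Prep,Conj}; 3:dorp {Adj,Conj}; 4:vee {Conj}; 5:vee {Conj}; 6:theis {Adj,Conj}.
Position 6: tagging it Adj would leave rule 5 unsatisfiable, so it must be Conj.
The remaining ambiguous positions (1, 2, 3) are resolved jointly — only one combination satisfies every rule.
So the tagging must be: Prep Prep Conj Conj Conj Conj.
Verifying each rule — rule 1 ✓; rule 2 ✓; rule 3 ✓; rule 4 ✓; rule 5 ✓.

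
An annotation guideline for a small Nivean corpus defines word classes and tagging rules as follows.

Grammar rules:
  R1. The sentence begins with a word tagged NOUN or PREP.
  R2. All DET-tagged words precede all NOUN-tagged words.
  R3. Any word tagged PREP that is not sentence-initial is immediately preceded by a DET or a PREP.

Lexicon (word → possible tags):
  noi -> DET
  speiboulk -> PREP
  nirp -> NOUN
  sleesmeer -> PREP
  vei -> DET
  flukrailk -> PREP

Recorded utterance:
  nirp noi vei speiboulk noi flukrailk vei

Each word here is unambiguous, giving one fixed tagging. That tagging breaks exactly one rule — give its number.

2

Fixed tagging: NOUN DET DET PREP DET PREP DET.
Rule check: R1 pass, R2 fail, R3 pass.
Only rule 2 fails.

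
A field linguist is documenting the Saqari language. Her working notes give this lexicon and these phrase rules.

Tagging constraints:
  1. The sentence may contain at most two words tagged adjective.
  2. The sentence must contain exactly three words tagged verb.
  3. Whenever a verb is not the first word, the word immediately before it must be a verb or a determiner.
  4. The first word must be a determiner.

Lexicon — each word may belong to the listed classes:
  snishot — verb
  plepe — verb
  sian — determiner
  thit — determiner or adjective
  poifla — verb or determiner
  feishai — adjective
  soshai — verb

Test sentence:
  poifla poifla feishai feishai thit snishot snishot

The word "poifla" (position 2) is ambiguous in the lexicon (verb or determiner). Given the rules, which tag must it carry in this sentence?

verb

Candidates per position — 1:poifla {verb,determiner}; 2:poifla {verb,determiner}; 3:feishai {adjective}; 4:feishai {adjective}; 5:thit {determiner,adjective}; 6:snishot {verb}; 7:snishot {verb}.
Word 1 cannot be verb — rule 4 would then fail for every completion. It is determiner.
Word 2 cannot be determiner — rule 2 would then fail for every completion. It is verb.
Word 5 cannot be adjective — rule 1 would then fail for every completion. It is determiner.
The unique satisfying tagging is: determiner verb adjective adjective determiner verb verb.
Rule-by-rule: rule 1 ✓; rule 2 ✓; rule 3 ✓; rule 4 ✓.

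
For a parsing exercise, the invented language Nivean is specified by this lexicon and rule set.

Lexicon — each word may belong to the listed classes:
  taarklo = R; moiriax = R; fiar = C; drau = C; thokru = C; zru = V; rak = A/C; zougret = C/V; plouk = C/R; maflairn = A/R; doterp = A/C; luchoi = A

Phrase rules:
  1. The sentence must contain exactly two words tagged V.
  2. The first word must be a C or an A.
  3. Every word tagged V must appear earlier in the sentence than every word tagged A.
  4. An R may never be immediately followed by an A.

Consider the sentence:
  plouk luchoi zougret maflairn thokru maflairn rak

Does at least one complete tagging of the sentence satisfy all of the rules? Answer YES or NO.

Candidates per position — 1:plouk {C,R}; 2:luchoi {A}; 3:zougret {C,V}; 4:maflairn {A,R}; 5:thokru {C}; 6:maflairn {A,R}; 7:rak {A,C}.
Rule 1 cannot be satisfied by any choice of tags from the lexicon.
So there is no consistent tagging.

NO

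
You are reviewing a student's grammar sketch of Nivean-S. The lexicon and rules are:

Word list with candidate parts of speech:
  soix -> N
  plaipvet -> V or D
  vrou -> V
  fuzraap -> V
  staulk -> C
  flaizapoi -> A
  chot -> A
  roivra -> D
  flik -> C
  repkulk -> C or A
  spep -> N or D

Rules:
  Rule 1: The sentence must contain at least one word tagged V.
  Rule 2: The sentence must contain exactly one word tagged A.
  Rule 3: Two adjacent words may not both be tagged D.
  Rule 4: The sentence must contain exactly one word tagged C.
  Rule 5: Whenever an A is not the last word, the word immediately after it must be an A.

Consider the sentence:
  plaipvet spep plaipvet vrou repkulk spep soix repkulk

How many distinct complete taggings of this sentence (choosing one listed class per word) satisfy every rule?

10

Candidates per position — 1:plaipvet {V,D}; 2:spep {N,D}; 3:plaipvet {V,D}; 4:vrou {V}; 5:repkulk {C,A}; 6:spep {N,D}; 7:soix {N}; 8:repkulk {C,A}.
There are 64 candidate sequences in total.
Checking each against the rules leaves 10 sequences.
Count = 10.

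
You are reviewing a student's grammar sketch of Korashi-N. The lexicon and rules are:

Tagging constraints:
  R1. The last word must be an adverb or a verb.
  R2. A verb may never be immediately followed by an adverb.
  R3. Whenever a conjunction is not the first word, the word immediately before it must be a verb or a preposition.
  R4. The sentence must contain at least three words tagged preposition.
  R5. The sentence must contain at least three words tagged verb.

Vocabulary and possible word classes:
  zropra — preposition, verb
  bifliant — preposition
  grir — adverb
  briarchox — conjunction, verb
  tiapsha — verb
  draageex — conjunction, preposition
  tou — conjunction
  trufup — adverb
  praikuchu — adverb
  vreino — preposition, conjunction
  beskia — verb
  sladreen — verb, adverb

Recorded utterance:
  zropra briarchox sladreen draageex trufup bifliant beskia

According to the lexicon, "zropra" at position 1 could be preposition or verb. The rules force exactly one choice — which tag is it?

Candidates per position — 1:zropra {preposition,verb}; 2:briarchox {conjunction,verb}; 3:sladreen {verb,adverb}; 4:draageex {conjunction,preposition}; 5:trufup {adverb}; 6:bifliant {preposition}; 7:beskia {verb}.
Word 1 cannot be verb — rule 4 would then fail for every completion. It is preposition.
Word 2 cannot be conjunction — rule 5 would then fail for every completion. It is verb.
Word 3 cannot be adverb — rule 2 would then fail for every completion. It is verb.
Word 4 cannot be conjunction — rule 4 would then fail for every completion. It is preposition.
So the tagging must be: preposition verb verb preposition adverb preposition verb.
Rule-by-rule: rule 1 holds; rule 2 holds; rule 3 holds; rule 4 holds; rule 5 holds.

preposition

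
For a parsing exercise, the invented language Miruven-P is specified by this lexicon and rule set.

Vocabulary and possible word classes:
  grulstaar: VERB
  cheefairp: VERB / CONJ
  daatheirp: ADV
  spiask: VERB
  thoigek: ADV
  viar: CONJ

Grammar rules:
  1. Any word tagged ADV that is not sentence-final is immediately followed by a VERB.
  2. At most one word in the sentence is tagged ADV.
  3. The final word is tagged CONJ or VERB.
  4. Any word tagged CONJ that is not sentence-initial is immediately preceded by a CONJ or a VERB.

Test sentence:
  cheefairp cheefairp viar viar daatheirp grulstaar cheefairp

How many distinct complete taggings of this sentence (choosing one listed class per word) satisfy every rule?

Candidates per position — 1:cheefairp {VERB,CONJ}; 2:cheefairp {VERB,CONJ}; 3:viar {CONJ}; 4:viar {CONJ}; 5:daatheirp {ADV}; 6:grulstaar {VERB}; 7:cheefairp {VERB,CONJ}.
There are 8 candidate sequences in total.
Checking each against the rules leaves 8 sequences.
Count = 8.

8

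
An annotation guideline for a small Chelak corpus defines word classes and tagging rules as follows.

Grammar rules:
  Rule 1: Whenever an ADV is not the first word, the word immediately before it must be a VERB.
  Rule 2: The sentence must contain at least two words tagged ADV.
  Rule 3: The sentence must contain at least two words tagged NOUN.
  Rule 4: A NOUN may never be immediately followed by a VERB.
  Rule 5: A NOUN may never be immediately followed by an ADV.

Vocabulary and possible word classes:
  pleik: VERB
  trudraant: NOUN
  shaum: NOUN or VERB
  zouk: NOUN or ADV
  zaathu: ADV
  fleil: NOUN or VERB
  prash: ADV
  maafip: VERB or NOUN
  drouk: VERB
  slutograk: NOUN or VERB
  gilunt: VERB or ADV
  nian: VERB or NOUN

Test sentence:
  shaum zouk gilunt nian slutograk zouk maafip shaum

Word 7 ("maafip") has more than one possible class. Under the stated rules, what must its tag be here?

NOUN

Candidates per position — 1:shaum {NOUN,VERB}; 2:zouk {NOUN,ADV}; 3:gilunt {VERB,ADV}; 4:nian {VERB,NOUN}; 5:slutograk {NOUN,VERB}; 6:zouk {NOUN,ADV}; 7:maafip {VERB,NOUN}; 8:shaum {NOUN,VERB}.
Word 3 cannot be ADV — rule 1 would then fail for every completion. It is VERB.
Word 6 cannot be NOUN — rule 2 would then fail for every completion. It is ADV.
Word 2 cannot be NOUN — rule 2 would then fail for every completion. It is ADV.
Word 5 cannot be NOUN — rule 1 would then fail for every completion. It is VERB.
Word 1 cannot be NOUN — rule 1 would then fail for every completion. It is VERB.
Word 4 cannot be NOUN — rule 4 would then fail for every completion. It is VERB.
Word 7 cannot be VERB — rule 3 would then fail for every completion. It is NOUN.
Word 8 cannot be VERB — rule 3 would then fail for every completion. It is NOUN.
That leaves exactly one tagging: VERB ADV VERB VERB VERB ADV NOUN NOUN.
Check: rule 1 holds; rule 2 holds; rule 3 holds; rule 4 holds; rule 5 holds.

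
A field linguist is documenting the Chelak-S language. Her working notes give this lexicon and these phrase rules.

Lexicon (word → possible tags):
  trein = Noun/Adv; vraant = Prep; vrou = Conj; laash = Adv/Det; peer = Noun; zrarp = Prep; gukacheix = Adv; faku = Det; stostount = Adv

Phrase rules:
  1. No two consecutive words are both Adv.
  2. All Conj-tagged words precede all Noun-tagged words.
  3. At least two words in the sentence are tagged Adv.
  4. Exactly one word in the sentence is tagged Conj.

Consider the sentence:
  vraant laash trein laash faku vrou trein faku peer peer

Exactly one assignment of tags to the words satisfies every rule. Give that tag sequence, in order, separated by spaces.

Prep Det Adv Det Det Conj Adv Det Noun Noun

Candidates per position — 1:vraant {Prep}; 2:laash {Adv,Det}; 3:trein {Noun,Adv}; 4:laash {Adv,Det}; 5:faku {Det}; 6:vrou {Conj}; 7:trein {Noun,Adv}; 8:faku {Det}; 9:peer {Noun}; 10:peer {Noun}.
Word 3 cannot be Noun — rule 2 would then fail for every completion. It is Adv.
Word 4 cannot be Adv — rule 1 would then fail for every completion. It is Det.
Word 2 cannot be Adv — rule 1 would then fail for every completion. It is Det.
Word 7 cannot be Noun — rule 3 would then fail for every completion. It is Adv.
That leaves exactly one tagging: Prep Det Adv Det Det Conj Adv Det Noun Noun.
Verifying each rule — rule 1 ok; rule 2 ok; rule 3 ok; rule 4 ok.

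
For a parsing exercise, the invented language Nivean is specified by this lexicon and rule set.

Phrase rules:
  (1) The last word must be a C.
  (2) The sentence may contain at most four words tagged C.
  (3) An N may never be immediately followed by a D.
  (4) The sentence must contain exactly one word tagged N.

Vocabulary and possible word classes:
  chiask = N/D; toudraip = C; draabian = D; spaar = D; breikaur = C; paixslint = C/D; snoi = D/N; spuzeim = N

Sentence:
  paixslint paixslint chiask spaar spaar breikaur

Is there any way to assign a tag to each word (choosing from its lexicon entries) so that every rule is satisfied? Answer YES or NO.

NO

Candidates per position — 1:paixslint {C,D}; 2:paixslint {C,D}; 3:chiask {N,D}; 4:spaar {D}; 5:spaar {D}; 6:breikaur {C}.
Every candidate sequence violates at least one rule; no consistent tagging exists.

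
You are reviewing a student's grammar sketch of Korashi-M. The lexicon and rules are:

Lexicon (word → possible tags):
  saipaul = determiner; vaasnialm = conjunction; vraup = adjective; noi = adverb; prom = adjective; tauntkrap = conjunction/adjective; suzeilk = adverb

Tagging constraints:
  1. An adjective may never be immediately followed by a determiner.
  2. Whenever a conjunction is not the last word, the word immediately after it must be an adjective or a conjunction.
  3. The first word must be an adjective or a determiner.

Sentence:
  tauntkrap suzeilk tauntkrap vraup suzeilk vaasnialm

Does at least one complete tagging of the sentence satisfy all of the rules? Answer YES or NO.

Candidates per position — 1:tauntkrap {conjunction,adjective}; 2:suzeilk {adverb}; 3:tauntkrap {conjunction,adjective}; 4:vraup {adjective}; 5:suzeilk {adverb}; 6:vaasnialm {conjunction}.
One satisfying assignment: adjective adverb adjective adjective adverb conjunction.
Check: rule 1 ✓; rule 2 ✓; rule 3 ✓.

YES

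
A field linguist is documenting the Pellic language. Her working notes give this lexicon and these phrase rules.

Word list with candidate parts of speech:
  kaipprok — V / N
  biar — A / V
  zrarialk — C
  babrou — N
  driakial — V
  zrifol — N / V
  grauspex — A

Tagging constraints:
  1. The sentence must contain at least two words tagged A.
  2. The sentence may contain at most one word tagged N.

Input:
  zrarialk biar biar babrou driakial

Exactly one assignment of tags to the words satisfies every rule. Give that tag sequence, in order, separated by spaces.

Candidates per position — 1:zrarialk {C}; 2:biar {A,V}; 3:biar {A,V}; 4:babrou {N}; 5:driakial {V}.
At position 2, choosing V makes rule 1 impossible to satisfy; hence A.
At position 3, choosing V makes rule 1 impossible to satisfy; hence A.
The unique satisfying tagging is: C A A N V.
Check: rule 1 satisfied; rule 2 satisfied.

C A A N V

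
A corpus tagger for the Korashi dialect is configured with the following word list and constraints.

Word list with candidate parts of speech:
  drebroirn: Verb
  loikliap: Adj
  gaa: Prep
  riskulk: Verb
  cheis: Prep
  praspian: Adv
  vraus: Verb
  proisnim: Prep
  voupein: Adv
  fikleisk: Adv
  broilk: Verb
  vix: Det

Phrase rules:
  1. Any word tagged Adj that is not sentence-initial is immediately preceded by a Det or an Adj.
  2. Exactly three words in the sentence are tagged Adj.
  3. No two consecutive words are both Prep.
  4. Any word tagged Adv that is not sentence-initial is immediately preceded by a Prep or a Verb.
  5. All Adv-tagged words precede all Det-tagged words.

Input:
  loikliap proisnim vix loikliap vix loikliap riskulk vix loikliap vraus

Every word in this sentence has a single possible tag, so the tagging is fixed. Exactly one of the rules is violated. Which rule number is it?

2

Fixed tagging: Adj Prep Det Adj Det Adj Verb Det Adj Verb.
Rule check: R1 holds, R2 violated, R3 holds, R4 holds, R5 holds.
Only rule 2 fails.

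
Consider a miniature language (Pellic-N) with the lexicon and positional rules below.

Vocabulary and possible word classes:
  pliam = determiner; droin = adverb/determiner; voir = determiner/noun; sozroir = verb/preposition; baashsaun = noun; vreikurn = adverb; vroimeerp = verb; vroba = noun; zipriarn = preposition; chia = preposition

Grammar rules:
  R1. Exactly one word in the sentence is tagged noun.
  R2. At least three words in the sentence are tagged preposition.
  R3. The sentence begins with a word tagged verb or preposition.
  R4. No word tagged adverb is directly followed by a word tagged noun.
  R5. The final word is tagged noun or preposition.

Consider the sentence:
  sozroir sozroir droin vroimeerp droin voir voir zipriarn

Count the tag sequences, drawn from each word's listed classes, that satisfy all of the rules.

Candidates per position — 1:sozroir {verb,preposition}; 2:sozroir {verb,preposition}; 3:droin {adverb,determiner}; 4:vroimeerp {verb}; 5:droin {adverb,determiner}; 6:voir {determiner,noun}; 7:voir {determiner,noun}; 8:zipriarn {preposition}.
There are 64 candidate sequences in total.
Checking each against the rules leaves 6 sequences.
Count = 6.

6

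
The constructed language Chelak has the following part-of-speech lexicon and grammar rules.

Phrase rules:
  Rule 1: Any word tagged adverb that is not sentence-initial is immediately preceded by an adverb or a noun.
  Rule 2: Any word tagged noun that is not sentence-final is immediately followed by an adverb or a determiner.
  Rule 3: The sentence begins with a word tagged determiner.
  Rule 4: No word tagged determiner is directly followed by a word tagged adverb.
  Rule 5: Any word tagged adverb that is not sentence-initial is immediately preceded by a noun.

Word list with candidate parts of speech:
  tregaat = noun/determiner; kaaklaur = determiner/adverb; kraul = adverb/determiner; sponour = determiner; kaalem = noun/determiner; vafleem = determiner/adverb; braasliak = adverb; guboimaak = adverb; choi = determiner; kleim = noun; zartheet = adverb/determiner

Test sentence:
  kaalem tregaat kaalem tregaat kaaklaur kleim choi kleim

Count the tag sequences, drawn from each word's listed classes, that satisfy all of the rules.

7

Candidates per position — 1:kaalem {noun,determiner}; 2:tregaat {noun,determiner}; 3:kaalem {noun,determiner}; 4:tregaat {noun,determiner}; 5:kaaklaur {determiner,adverb}; 6:kleim {noun}; 7:choi {determiner}; 8:kleim {noun}.
There are 32 candidate sequences in total.
Checking each against the rules leaves 7 sequences.
Count = 7.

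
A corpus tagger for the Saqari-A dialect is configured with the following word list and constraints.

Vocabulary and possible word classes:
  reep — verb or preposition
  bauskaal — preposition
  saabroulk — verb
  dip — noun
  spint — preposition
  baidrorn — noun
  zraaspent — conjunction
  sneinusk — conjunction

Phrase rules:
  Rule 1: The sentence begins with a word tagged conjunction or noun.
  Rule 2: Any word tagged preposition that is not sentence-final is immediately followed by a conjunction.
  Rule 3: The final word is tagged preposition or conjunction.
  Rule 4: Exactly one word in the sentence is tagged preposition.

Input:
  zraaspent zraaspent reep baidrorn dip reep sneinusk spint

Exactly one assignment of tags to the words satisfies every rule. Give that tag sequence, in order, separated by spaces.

Candidates per position — 1:zraaspent {conjunction}; 2:zraaspent {conjunction}; 3:reep {verb,preposition}; 4:baidrorn {noun}; 5:dip {noun}; 6:reep {verb,preposition}; 7:sneinusk {conjunction}; 8:spint {preposition}.
Position 3: tagging it preposition would leave rule 2 unsatisfiable, so it must be verb.
Position 6: tagging it preposition would leave rule 4 unsatisfiable, so it must be verb.
That leaves exactly one tagging: conjunction conjunction verb noun noun verb conjunction preposition.
Verifying each rule — rule 1 satisfied; rule 2 satisfied; rule 3 satisfied; rule 4 satisfied.

conjunction conjunction verb noun noun verb conjunction preposition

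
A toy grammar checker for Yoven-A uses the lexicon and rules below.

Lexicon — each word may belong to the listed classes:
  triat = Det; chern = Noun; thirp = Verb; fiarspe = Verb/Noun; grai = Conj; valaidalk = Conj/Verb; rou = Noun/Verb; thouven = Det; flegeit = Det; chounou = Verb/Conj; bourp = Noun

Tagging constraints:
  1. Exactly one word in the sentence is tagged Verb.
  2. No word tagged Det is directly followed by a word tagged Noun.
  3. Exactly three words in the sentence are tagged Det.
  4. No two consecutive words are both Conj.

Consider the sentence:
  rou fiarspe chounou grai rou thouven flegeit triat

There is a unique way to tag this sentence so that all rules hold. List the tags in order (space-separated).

Candidates per position — 1:rou {Noun,Verb}; 2:fiarspe {Verb,Noun}; 3:chounou {Verb,Conj}; 4:grai {Conj}; 5:rou {Noun,Verb}; 6:thouven {Det}; 7:flegeit {Det}; 8:triat {Det}.
Position 3: Conj is ruled out by rule 4; that leaves Verb.
Position 5: Verb is ruled out by rule 1; that leaves Noun.
Position 1: Verb is ruled out by rule 1; that leaves Noun.
Position 2: Verb is ruled out by rule 1; that leaves Noun.
The unique satisfying tagging is: Noun Noun Verb Conj Noun Det Det Det.
Verifying each rule — rule 1 ✓; rule 2 ✓; rule 3 ✓; rule 4 ✓.

Noun Noun Verb Conj Noun Det Det Det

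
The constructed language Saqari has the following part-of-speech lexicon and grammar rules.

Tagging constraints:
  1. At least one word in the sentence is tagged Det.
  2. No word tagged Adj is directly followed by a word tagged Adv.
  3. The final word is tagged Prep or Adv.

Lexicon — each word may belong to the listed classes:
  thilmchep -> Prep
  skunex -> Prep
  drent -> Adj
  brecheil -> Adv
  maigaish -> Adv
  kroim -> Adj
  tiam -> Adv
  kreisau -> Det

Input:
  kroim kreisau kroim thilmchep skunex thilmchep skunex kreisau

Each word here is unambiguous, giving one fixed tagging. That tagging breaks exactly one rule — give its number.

3

Fixed tagging: Adj Det Adj Prep Prep Prep Prep Det.
Rule check: R1 ok, R2 ok, R3 fails.
Only rule 3 fails.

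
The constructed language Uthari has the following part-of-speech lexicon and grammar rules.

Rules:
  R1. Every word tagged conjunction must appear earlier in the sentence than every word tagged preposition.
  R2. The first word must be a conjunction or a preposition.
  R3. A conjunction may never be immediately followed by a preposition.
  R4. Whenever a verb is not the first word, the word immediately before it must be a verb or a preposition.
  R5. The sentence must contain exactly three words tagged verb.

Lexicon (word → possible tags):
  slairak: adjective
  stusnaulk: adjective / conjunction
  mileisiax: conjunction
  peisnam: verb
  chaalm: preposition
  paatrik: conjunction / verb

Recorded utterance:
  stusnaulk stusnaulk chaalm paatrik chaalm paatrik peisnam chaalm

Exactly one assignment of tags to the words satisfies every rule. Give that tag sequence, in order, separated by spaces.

Candidates per position — 1:stusnaulk {adjective,conjunction}; 2:stusnaulk {adjective,conjunction}; 3:chaalm {preposition}; 4:paatrik {conjunction,verb}; 5:chaalm {preposition}; 6:paatrik {conjunction,verb}; 7:peisnam {verb}; 8:chaalm {preposition}.
At position 1, choosing adjective makes rule 2 impossible to satisfy; hence conjunction.
At position 2, choosing conjunction makes rule 3 impossible to satisfy; hence adjective.
At position 4, choosing conjunction makes rule 1 impossible to satisfy; hence verb.
At position 6, choosing conjunction makes rule 1 impossible to satisfy; hence verb.
That leaves exactly one tagging: conjunction adjective preposition verb preposition verb verb preposition.
Verifying each rule — rule 1 holds; rule 2 holds; rule 3 holds; rule 4 holds; rule 5 holds.

conjunction adjective preposition verb preposition verb verb preposition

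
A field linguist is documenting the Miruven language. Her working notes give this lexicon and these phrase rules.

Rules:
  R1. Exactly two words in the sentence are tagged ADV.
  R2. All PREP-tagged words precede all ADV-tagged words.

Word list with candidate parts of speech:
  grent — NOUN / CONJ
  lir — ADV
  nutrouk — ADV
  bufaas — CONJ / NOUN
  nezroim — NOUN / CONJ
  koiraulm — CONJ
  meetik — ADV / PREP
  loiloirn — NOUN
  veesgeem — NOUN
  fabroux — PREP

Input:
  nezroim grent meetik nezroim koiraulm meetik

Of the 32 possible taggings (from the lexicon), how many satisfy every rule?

Candidates per position — 1:nezroim {NOUN,CONJ}; 2:grent {NOUN,CONJ}; 3:meetik {ADV,PREP}; 4:nezroim {NOUN,CONJ}; 5:koiraulm {CONJ}; 6:meetik {ADV,PREP}.
There are 32 candidate sequences in total.
Checking each against the rules leaves 8 sequences.
Count = 8.

8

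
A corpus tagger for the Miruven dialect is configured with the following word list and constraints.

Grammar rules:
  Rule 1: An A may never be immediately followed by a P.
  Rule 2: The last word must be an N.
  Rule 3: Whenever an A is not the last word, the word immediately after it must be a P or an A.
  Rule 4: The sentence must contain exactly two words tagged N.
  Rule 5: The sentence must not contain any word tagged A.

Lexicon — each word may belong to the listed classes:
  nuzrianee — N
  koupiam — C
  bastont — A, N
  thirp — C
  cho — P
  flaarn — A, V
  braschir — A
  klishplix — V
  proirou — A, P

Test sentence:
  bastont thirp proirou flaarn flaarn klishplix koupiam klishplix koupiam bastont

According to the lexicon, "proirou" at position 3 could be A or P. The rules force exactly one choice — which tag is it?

Candidates per position — 1:bastont {A,N}; 2:thirp {C}; 3:proirou {A,P}; 4:flaarn {A,V}; 5:flaarn {A,V}; 6:klishplix {V}; 7:koupiam {C}; 8:klishplix {V}; 9:koupiam {C}; 10:bastont {A,N}.
If word 1 were A, no tagging could satisfy rule 3; so word 1 is N.
If word 3 were A, no tagging could satisfy rule 3; so word 3 is P.
If word 4 were A, no tagging could satisfy rule 3; so word 4 is V.
If word 5 were A, no tagging could satisfy rule 3; so word 5 is V.
If word 10 were A, no tagging could satisfy rule 2; so word 10 is N.
That leaves exactly one tagging: N C P V V V C V C N.
Verifying each rule — rule 1 ok; rule 2 ok; rule 3 ok; rule 4 ok; rule 5 ok.

P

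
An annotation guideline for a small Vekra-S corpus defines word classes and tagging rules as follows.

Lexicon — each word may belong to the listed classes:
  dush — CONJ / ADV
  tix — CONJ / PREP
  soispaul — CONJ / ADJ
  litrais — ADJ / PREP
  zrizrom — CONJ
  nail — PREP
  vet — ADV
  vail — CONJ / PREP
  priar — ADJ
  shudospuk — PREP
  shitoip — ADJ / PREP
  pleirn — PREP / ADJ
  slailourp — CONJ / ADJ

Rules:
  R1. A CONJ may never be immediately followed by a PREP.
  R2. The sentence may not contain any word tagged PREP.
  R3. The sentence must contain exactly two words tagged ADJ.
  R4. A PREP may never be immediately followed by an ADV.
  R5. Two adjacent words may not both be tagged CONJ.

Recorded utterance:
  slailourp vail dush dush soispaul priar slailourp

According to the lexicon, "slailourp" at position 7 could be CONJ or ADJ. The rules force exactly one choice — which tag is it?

CONJ

Candidates per position — 1:slailourp {CONJ,ADJ}; 2:vail {CONJ,PREP}; 3:dush {CONJ,ADV}; 4:dush {CONJ,ADV}; 5:soispaul {CONJ,ADJ}; 6:priar {ADJ}; 7:slailourp {CONJ,ADJ}.
Position 2: tagging it PREP would leave rule 2 unsatisfiable, so it must be CONJ.
Position 3: tagging it CONJ would leave rule 5 unsatisfiable, so it must be ADV.
Position 1: tagging it CONJ would leave rule 5 unsatisfiable, so it must be ADJ.
Position 5: tagging it ADJ would leave rule 3 unsatisfiable, so it must be CONJ.
Position 7: tagging it ADJ would leave rule 3 unsatisfiable, so it must be CONJ.
Position 4: tagging it CONJ would leave rule 5 unsatisfiable, so it must be ADV.
The unique satisfying tagging is: ADJ CONJ ADV ADV CONJ ADJ CONJ.
Check: rule 1 ✓; rule 2 ✓; rule 3 ✓; rule 4 ✓; rule 5 ✓.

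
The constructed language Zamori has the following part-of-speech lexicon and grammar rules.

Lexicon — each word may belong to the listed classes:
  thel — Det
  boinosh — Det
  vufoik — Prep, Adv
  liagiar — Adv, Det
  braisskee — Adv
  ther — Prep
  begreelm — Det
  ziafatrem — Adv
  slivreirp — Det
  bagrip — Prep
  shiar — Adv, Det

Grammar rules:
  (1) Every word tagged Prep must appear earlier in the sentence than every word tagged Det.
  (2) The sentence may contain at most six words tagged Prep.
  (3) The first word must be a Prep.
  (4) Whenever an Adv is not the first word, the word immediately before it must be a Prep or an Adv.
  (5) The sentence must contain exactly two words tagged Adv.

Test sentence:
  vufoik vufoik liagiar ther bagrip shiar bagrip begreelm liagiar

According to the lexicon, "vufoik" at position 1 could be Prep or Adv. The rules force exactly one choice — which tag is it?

Candidates per position — 1:vufoik {Prep,Adv}; 2:vufoik {Prep,Adv}; 3:liagiar {Adv,Det}; 4:ther {Prep}; 5:bagrip {Prep}; 6:shiar {Adv,Det}; 7:bagrip {Prep}; 8:begreelm {Det}; 9:liagiar {Adv,Det}.
Position 1: tagging it Adv would leave rule 3 unsatisfiable, so it must be Prep.
Position 3: tagging it Det would leave rule 1 unsatisfiable, so it must be Adv.
Position 6: tagging it Det would leave rule 1 unsatisfiable, so it must be Adv.
Position 9: tagging it Adv would leave rule 4 unsatisfiable, so it must be Det.
Position 2: tagging it Adv would leave rule 5 unsatisfiable, so it must be Prep.
So the tagging must be: Prep Prep Adv Prep Prep Adv Prep Det Det.
Checking: rule 1 ✓; rule 2 ✓; rule 3 ✓; rule 4 ✓; rule 5 ✓.

Prep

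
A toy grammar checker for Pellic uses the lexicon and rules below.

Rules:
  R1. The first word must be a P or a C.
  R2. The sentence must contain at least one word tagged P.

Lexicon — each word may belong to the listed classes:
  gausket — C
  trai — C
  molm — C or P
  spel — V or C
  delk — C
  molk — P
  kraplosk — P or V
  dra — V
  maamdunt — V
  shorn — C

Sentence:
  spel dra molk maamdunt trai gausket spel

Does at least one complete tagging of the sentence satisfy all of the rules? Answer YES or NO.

YES

Candidates per position — 1:spel {V,C}; 2:dra {V}; 3:molk {P}; 4:maamdunt {V}; 5:trai {C}; 6:gausket {C}; 7:spel {V,C}.
One satisfying assignment: C V P V C C V.
Rule-by-rule: rule 1 holds; rule 2 holds.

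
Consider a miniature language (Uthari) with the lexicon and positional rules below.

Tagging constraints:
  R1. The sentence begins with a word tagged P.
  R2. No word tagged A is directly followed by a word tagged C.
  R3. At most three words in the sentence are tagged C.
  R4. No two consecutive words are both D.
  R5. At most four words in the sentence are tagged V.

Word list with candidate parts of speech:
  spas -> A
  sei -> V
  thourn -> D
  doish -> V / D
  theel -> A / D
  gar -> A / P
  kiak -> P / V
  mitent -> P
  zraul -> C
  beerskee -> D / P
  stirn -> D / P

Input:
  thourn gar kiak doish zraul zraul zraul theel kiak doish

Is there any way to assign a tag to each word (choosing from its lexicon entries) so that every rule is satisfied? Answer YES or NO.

Candidates per position — 1:thourn {D}; 2:gar {A,P}; 3:kiak {P,V}; 4:doish {V,D}; 5:zraul {C}; 6:zraul {C}; 7:zraul {C}; 8:theel {A,D}; 9:kiak {P,V}; 10:doish {V,D}.
Rule 1 cannot be satisfied by any choice of tags from the lexicon.
So there is no consistent tagging.

NO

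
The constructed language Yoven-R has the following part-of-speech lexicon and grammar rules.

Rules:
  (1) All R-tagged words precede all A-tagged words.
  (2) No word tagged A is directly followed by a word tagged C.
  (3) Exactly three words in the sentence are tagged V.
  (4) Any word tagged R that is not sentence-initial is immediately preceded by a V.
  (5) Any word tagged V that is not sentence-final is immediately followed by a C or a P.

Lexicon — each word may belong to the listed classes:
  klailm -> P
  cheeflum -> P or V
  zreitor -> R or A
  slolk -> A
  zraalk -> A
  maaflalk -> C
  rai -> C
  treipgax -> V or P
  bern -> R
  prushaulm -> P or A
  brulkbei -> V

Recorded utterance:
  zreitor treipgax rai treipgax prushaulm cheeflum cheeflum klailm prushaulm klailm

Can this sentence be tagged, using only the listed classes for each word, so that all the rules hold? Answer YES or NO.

YES

Candidates per position — 1:zreitor {R,A}; 2:treipgax {V,P}; 3:rai {C}; 4:treipgax {V,P}; 5:prushaulm {P,A}; 6:cheeflum {P,V}; 7:cheeflum {P,V}; 8:klailm {P}; 9:prushaulm {P,A}; 10:klailm {P}.
One satisfying assignment: R V C V P P V P P P.
Verifying each rule — rule 1 ✓; rule 2 ✓; rule 3 ✓; rule 4 ✓; rule 5 ✓.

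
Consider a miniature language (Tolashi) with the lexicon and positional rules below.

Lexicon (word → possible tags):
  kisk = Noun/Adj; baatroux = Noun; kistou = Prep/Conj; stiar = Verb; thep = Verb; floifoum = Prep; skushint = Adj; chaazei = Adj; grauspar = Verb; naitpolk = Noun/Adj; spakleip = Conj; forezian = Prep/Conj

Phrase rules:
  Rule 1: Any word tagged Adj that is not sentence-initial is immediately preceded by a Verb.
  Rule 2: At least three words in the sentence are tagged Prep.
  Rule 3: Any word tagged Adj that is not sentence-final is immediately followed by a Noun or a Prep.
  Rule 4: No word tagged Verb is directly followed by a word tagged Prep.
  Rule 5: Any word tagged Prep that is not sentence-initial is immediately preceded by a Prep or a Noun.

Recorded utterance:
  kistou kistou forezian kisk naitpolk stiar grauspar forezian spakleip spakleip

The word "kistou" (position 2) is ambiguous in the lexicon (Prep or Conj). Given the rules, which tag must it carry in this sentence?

Prep

Candidates per position — 1:kistou {Prep,Conj}; 2:kistou {Prep,Conj}; 3:forezian {Prep,Conj}; 4:kisk {Noun,Adj}; 5:naitpolk {Noun,Adj}; 6:stiar {Verb}; 7:grauspar {Verb}; 8:forezian {Prep,Conj}; 9:spakleip {Conj}; 10:spakleip {Conj}.
If word 4 were Adj, no tagging could satisfy rule 1; so word 4 is Noun.
If word 5 were Adj, no tagging could satisfy rule 1; so word 5 is Noun.
If word 8 were Prep, no tagging could satisfy rule 4; so word 8 is Conj.
If word 1 were Conj, no tagging could satisfy rule 2; so word 1 is Prep.
If word 2 were Conj, no tagging could satisfy rule 2; so word 2 is Prep.
If word 3 were Conj, no tagging could satisfy rule 2; so word 3 is Prep.
That leaves exactly one tagging: Prep Prep Prep Noun Noun Verb Verb Conj Conj Conj.
Checking: rule 1 satisfied; rule 2 satisfied; rule 3 satisfied; rule 4 satisfied; rule 5 satisfied.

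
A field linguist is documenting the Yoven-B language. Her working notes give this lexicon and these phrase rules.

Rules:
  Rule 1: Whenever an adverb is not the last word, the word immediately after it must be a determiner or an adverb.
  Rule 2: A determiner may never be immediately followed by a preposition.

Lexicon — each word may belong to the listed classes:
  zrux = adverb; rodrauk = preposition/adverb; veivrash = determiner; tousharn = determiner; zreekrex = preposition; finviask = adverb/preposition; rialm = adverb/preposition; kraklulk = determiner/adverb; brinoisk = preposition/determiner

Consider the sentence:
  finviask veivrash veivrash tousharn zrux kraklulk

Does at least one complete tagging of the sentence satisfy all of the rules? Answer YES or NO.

YES

Candidates per position — 1:finviask {adverb,preposition}; 2:veivrash {determiner}; 3:veivrash {determiner}; 4:tousharn {determiner}; 5:zrux {adverb}; 6:kraklulk {determiner,adverb}.
One satisfying assignment: adverb determiner determiner determiner adverb determiner.
Check: rule 1 holds; rule 2 holds.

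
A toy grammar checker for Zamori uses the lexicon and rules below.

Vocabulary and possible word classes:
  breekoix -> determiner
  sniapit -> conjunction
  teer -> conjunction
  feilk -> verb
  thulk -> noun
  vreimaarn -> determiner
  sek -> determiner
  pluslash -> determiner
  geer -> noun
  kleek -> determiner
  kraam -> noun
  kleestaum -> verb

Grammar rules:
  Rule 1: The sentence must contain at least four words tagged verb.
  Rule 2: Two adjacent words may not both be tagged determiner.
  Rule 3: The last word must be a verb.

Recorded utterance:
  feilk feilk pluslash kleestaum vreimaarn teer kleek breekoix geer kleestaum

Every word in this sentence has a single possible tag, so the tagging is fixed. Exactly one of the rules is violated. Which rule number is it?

2

Fixed tagging: verb verb determiner verb determiner conjunction determiner determiner noun verb.
Rule check: R1 ✓, R2 ✗, R3 ✓.
Only rule 2 fails.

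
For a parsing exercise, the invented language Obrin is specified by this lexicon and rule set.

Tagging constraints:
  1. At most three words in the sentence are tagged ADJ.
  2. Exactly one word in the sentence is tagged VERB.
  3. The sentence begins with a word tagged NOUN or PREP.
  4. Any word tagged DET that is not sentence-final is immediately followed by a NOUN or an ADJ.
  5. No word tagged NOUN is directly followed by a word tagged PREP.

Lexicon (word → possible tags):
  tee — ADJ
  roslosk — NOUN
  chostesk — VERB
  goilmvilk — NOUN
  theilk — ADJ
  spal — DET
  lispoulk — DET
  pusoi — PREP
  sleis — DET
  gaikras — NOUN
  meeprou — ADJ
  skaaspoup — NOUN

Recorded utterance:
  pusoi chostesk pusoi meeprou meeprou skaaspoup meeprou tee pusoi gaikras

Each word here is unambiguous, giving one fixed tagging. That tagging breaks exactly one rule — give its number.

Fixed tagging: PREP VERB PREP ADJ ADJ NOUN ADJ ADJ PREP NOUN.
Rule check: R1 fail, R2 pass, R3 pass, R4 pass, R5 pass.
Only rule 1 fails.

1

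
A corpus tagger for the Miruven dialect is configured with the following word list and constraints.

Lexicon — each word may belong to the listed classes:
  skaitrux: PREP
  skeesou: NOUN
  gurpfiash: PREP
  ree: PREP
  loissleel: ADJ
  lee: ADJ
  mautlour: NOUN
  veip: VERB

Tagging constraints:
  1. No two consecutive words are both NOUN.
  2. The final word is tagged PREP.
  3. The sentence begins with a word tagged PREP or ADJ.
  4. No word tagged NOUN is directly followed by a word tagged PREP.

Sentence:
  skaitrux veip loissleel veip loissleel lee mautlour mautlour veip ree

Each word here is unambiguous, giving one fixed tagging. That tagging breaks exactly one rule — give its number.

Fixed tagging: PREP VERB ADJ VERB ADJ ADJ NOUN NOUN VERB PREP.
Rule check: R1 ✗, R2 ✓, R3 ✓, R4 ✓.
Only rule 1 fails.

1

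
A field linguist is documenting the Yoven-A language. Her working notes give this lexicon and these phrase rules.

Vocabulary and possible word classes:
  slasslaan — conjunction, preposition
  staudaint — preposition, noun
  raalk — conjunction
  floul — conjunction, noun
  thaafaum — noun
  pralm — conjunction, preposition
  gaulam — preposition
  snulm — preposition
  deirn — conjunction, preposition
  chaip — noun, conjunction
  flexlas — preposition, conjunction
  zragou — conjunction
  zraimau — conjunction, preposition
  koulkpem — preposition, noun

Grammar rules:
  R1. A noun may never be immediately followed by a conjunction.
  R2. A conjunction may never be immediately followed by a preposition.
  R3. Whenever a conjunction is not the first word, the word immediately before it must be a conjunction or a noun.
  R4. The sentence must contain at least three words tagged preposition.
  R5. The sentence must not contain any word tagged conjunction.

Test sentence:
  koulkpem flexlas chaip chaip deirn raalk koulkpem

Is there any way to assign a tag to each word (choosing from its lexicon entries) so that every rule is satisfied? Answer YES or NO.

NO

Candidates per position — 1:koulkpem {preposition,noun}; 2:flexlas {preposition,conjunction}; 3:chaip {noun,conjunction}; 4:chaip {noun,conjunction}; 5:deirn {conjunction,preposition}; 6:raalk {conjunction}; 7:koulkpem {preposition,noun}.
Rule 5 cannot be satisfied by any choice of tags from the lexicon.
So there is no consistent tagging.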